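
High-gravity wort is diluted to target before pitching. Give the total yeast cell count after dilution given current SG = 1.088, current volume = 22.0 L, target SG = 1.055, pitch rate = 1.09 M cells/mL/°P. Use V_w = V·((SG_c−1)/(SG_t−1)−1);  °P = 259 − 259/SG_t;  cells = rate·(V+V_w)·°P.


V_w = 22.0·((1.088−1)/(1.055−1)−1) = 13.2000
V_final = 22.0 + 13.2000 = 35.2000
°P = 259 − 259/1.055 = 13.5024
cells = 1.09·35.2000·13.5024

518.0589 billion cells


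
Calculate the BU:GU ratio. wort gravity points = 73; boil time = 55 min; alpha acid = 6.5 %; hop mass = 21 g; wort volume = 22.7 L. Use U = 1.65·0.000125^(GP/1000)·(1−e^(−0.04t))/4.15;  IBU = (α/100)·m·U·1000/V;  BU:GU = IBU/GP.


U = 1.65·0.000125^(73/1000)·(1−e^(−0.04·55))/4.15 = 0.1834
IBU = (6.5/100)·21·0.1834·1000/22.7 = 11.0310
BU:GU = 11.0310/73

0.1511


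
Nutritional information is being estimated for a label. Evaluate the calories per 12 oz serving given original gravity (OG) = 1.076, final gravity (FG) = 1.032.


ABW = (OG−FG)·131.25·0.79/FG;  °P = 259 − 259/SG (for OG→OE and FG→AE);  RE = 0.1808·OE + 0.8192·AE;  Cal = (6.9·ABW + 4·(RE−0.1))·FG·3.55
ABW = (1.076 − 1.032)·131.25·0.79/1.032 = 4.4208
OE = 259 − 259/1.076 = 18.2937 °P
AE = 259 − 259/1.032 = 8.0310 °P
RE = 0.1808·18.2937 + 0.8192·8.0310 = 9.8865 °P
Cal = (6.9·4.4208 + 4·(9.8865−0.1))·1.032·3.55

255.1676 kcal


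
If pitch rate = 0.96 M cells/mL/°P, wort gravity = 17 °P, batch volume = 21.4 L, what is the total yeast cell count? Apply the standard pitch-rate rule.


cells (billions) = rate · V_L · °P
cells = 0.96 · 21.4 · 17

349.2480 billion cells


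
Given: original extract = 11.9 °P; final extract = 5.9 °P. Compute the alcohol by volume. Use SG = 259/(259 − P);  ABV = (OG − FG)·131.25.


OG = 259/(259 − 11.9) = 1.0482
FG = 259/(259 − 5.9) = 1.0233
ABV = (1.0482 − 1.0233)·131.25

3.2613 % ABV


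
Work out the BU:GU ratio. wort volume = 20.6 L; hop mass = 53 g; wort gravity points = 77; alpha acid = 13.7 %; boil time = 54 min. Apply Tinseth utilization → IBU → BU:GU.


U = 1.65·0.000125^(GP/1000)·(1−e^(−0.04t))/4.15;  IBU = (α/100)·m·U·1000/V;  BU:GU = IBU/GP
U = 1.65·0.000125^(77/1000)·(1−e^(−0.04·54))/4.15 = 0.1761
IBU = (13.7/100)·53·0.1761·1000/20.6 = 62.0599
BU:GU = 62.0599/77

0.8060


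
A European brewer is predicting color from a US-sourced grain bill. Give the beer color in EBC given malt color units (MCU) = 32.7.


SRM = 1.4922·MCU^0.6859;  EBC = SRM·1.97
SRM = 1.4922·32.7^0.6859 = 16.3176
EBC = 16.3176·1.97

32.1456 EBC


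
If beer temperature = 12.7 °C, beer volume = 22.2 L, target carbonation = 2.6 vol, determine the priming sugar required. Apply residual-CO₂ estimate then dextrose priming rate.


residual = 14.695·(0.01821 + 0.09011·e^(−0.04·T));  sugar = (target − residual)·4.0·V
residual = 14.695·(0.01821 + 0.09011·e^(−0.04·12.7)) = 1.0643
sugar = (2.6 − 1.0643)·4.0·22.2

136.3663 g


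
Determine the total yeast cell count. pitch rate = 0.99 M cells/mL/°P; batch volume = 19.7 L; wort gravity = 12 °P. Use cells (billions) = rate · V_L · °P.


cells = 0.99 · 19.7 · 12

234.0360 billion cells


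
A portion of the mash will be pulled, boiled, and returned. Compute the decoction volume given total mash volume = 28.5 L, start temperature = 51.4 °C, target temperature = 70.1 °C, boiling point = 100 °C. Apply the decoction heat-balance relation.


V_dec = V_total·(T_target − T_start)/(T_boil − T_start)
V_dec = 28.5·(70.1 − 51.4)/(100 − 51.4)

10.9660 L


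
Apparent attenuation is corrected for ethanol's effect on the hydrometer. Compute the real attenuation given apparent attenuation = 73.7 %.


RA = AA · 0.8192
RA = 73.7 · 0.8192

60.3750 %


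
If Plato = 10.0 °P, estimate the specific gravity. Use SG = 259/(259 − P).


SG = 259/(259 − 10.0)

1.0402


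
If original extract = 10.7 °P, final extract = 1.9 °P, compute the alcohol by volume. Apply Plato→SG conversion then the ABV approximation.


SG = 259/(259 − P);  ABV = (OG − FG)·131.25
OG = 259/(259 − 10.7) = 1.0431
FG = 259/(259 − 1.9) = 1.0074
ABV = (1.0431 − 1.0074)·131.25

4.6860 % ABV


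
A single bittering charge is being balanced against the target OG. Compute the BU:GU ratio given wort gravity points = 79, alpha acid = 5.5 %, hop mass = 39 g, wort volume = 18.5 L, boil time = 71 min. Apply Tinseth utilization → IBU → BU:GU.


U = 1.65·0.000125^(GP/1000)·(1−e^(−0.04t))/4.15;  IBU = (α/100)·m·U·1000/V;  BU:GU = IBU/GP
U = 1.65·0.000125^(79/1000)·(1−e^(−0.04·71))/4.15 = 0.1841
IBU = (5.5/100)·39·0.1841·1000/18.5 = 21.3404
BU:GU = 21.3404/79

0.2701


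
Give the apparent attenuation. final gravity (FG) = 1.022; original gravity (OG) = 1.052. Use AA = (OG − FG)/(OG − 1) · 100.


AA = (1.052 − 1.022)/(1.052 − 1) · 100

57.6923 %


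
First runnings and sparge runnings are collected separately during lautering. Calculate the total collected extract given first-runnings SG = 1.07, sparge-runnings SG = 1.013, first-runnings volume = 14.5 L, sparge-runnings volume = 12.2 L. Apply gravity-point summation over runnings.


total = Σ (SG_i − 1)·1000·V_i
first = (1.07 − 1)·1000·14.5 = 1015.0000
sparge = (1.013 − 1)·1000·12.2 = 158.6000
total = 1015.0000 + 158.6000

1173.6000 gravity·L


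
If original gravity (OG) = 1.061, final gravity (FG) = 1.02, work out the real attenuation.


AA = (OG−FG)/(OG−1)·100;  RA = AA·0.8192
AA = (1.061 − 1.02)/(1.061 − 1)·100 = 67.2131
RA = 67.2131·0.8192

55.0610 %


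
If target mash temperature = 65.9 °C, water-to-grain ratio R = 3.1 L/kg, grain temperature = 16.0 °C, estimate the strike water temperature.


T_strike = (0.41/R)·(T_mash − T_grain) + T_mash
T_strike = (0.41/3.1)·(65.9 − 16.0) + 65.9

72.4997 °C


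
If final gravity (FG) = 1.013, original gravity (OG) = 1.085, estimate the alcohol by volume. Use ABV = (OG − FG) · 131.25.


ABV = (1.085 − 1.013) · 131.25

9.4500 % ABV


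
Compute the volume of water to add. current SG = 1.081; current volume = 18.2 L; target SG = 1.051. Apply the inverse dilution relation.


V_water = V·((SG_curr − 1)/(SG_target − 1) − 1)
V_water = 18.2·((1.081 − 1)/(1.051 − 1) − 1)

10.7059 L


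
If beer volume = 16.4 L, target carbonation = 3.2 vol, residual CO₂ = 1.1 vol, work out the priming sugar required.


sugar = (target − residual)·4.0·V
sugar = (3.2 − 1.1)·4.0·16.4

137.7600 g


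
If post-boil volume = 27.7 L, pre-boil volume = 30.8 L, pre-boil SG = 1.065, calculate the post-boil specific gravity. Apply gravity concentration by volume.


SG_post = 1 + (SG_pre − 1)·V_pre/V_post
pts_pre = (1.065 − 1)·1000 = 65.0000
pts_post = 65.0000·30.8/27.7 = 72.2744
SG_post = 1 + 72.2744/1000

1.0723


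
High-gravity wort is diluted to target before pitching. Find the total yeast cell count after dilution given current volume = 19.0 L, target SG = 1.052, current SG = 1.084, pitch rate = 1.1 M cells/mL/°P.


V_w = V·((SG_c−1)/(SG_t−1)−1);  °P = 259 − 259/SG_t;  cells = rate·(V+V_w)·°P
V_w = 19.0·((1.084−1)/(1.052−1)−1) = 11.6923
V_final = 19.0 + 11.6923 = 30.6923
°P = 259 − 259/1.052 = 12.8023
cells = 1.1·30.6923·12.8023

432.2247 billion cells


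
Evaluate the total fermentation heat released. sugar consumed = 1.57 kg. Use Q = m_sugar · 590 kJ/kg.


Q = 1.57 · 590

926.3000 kJ


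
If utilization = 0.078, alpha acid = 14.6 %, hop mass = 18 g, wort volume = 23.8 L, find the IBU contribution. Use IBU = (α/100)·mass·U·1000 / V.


IBU = (14.6/100)·18·0.078·1000 / 23.8

8.6128 IBU


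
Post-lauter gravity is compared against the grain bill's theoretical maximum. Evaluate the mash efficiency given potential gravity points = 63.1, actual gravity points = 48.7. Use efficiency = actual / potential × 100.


efficiency = 48.7 / 63.1 × 100

77.1791 %


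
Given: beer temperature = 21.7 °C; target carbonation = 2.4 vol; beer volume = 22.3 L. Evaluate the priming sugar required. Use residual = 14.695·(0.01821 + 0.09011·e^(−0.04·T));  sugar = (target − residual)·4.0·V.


residual = 14.695·(0.01821 + 0.09011·e^(−0.04·21.7)) = 0.8235
sugar = (2.4 − 0.8235)·4.0·22.3

140.6266 g


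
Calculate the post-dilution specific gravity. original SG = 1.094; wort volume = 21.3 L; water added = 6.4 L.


SG_new = 1 + (SG_old − 1)·V_old/(V_old + V_water)
pts = (1.094 − 1)·1000·21.3/(21.3 + 6.4) = 72.2816
SG_new = 1 + 72.2816/1000

1.0723


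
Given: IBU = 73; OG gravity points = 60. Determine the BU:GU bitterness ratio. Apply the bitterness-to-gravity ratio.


BU:GU = IBU / OG_points
BU:GU = 73 / 60

1.2167


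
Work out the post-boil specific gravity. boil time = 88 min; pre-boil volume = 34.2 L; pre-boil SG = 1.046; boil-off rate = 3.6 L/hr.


V_post = V_pre − rate·(t/60);  SG_post = 1 + (SG_pre−1)·V_pre/V_post
V_post = 34.2 − 3.6·(88/60) = 28.9200
SG_post = 1 + (1.046 − 1)·34.2/28.9200

1.0544


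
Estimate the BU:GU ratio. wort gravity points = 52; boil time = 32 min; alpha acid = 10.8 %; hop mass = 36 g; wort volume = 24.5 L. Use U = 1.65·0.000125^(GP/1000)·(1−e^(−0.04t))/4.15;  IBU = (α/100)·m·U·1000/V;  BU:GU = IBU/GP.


U = 1.65·0.000125^(52/1000)·(1−e^(−0.04·32))/4.15 = 0.1799
IBU = (10.8/100)·36·0.1799·1000/24.5 = 28.5463
BU:GU = 28.5463/52

0.5490


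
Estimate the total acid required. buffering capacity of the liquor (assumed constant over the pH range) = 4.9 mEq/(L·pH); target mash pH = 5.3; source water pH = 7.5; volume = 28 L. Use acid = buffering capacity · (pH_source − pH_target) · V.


acid = 4.9 · (7.5 − 5.3) · 28

301.8400 mEq


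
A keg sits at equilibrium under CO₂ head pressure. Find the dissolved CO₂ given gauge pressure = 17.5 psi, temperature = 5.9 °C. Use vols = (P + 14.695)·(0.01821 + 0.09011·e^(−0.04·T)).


vols = (17.5 + 14.695)·(0.01821 + 0.09011·e^(−0.04·5.9))

2.8775 volumes


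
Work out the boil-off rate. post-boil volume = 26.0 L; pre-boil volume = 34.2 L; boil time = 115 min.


rate = (V_pre − V_post) / (t_min/60)
rate = (34.2 − 26.0) / (115/60)

4.2783 L/hr


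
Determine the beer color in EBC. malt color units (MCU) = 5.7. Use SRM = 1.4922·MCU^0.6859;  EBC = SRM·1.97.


SRM = 1.4922·5.7^0.6859 = 4.9236
EBC = 4.9236·1.97

9.6995 EBC


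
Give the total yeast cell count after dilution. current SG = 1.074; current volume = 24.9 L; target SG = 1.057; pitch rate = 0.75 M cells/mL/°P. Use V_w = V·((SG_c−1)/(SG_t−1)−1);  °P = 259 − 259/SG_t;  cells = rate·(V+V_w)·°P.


V_w = 24.9·((1.074−1)/(1.057−1)−1) = 7.4263
V_final = 24.9 + 7.4263 = 32.3263
°P = 259 − 259/1.057 = 13.9669
cells = 0.75·32.3263·13.9669

338.6235 billion cells


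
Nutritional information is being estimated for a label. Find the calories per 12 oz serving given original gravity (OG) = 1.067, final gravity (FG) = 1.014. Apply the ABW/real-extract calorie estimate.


ABW = (OG−FG)·131.25·0.79/FG;  °P = 259 − 259/SG (for OG→OE and FG→AE);  RE = 0.1808·OE + 0.8192·AE;  Cal = (6.9·ABW + 4·(RE−0.1))·FG·3.55
ABW = (1.067 − 1.014)·131.25·0.79/1.014 = 5.4196
OE = 259 − 259/1.067 = 16.2634 °P
AE = 259 − 259/1.014 = 3.5759 °P
RE = 0.1808·16.2634 + 0.8192·3.5759 = 5.8698 °P
Cal = (6.9·5.4196 + 4·(5.8698−0.1))·1.014·3.55

217.6893 kcal


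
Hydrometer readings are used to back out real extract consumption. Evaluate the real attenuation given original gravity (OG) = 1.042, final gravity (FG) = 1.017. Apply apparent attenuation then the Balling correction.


AA = (OG−FG)/(OG−1)·100;  RA = AA·0.8192
AA = (1.042 − 1.017)/(1.042 − 1)·100 = 59.5238
RA = 59.5238·0.8192

48.7619 %


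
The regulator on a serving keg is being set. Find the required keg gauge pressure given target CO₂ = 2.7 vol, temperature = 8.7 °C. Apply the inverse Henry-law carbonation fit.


psi = vols/(0.01821 + 0.09011·e^(−0.04·T)) − 14.695
psi = 2.7/(0.01821 + 0.09011·e^(−0.04·8.7)) − 14.695

18.2976 psi


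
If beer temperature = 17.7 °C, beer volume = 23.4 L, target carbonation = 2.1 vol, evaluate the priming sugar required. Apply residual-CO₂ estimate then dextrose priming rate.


residual = 14.695·(0.01821 + 0.09011·e^(−0.04·T));  sugar = (target − residual)·4.0·V
residual = 14.695·(0.01821 + 0.09011·e^(−0.04·17.7)) = 0.9199
sugar = (2.1 − 0.9199)·4.0·23.4

110.4557 g


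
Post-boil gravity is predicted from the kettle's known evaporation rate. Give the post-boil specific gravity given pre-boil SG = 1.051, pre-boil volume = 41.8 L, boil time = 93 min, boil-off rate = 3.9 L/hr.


V_post = V_pre − rate·(t/60);  SG_post = 1 + (SG_pre−1)·V_pre/V_post
V_post = 41.8 − 3.9·(93/60) = 35.7550
SG_post = 1 + (1.051 − 1)·41.8/35.7550

1.0596


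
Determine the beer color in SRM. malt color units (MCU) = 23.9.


SRM = 1.4922 · MCU^0.6859
SRM = 1.4922 · 23.9^0.6859

13.1604 SRM


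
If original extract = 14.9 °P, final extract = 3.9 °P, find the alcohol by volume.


SG = 259/(259 − P);  ABV = (OG − FG)·131.25
OG = 259/(259 − 14.9) = 1.0610
FG = 259/(259 − 3.9) = 1.0153
ABV = (1.0610 − 1.0153)·131.25

6.0050 % ABV


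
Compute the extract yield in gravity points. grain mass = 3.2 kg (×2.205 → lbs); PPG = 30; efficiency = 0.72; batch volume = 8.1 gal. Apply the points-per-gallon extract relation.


points = lbs × PPG × eff / vol
lbs = 3.2 × 2.205 = 7.0560
points = 7.0560 × 30 × 0.72 / 8.1

18.8160 points


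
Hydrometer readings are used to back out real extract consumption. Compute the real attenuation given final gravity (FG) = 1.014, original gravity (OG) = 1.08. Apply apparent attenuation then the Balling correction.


AA = (OG−FG)/(OG−1)·100;  RA = AA·0.8192
AA = (1.08 − 1.014)/(1.08 − 1)·100 = 82.5000
RA = 82.5000·0.8192

67.5840 %


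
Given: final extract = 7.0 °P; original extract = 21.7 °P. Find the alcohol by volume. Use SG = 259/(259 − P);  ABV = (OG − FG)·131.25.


OG = 259/(259 − 21.7) = 1.0914
FG = 259/(259 − 7.0) = 1.0278
ABV = (1.0914 − 1.0278)·131.25

8.3564 % ABV


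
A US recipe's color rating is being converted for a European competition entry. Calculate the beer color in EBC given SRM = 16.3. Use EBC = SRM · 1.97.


EBC = 16.3 · 1.97

32.1110 EBC


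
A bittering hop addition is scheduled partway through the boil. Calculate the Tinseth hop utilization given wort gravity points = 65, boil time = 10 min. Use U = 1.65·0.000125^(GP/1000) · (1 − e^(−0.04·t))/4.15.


bigness = 1.65·0.000125^(65/1000) = 0.9200
boil_factor = (1 − e^(−0.04·10))/4.15 = 0.0794
U = 0.9200 · 0.0794

0.0731


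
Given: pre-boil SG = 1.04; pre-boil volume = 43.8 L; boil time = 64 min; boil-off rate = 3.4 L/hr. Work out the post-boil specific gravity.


V_post = V_pre − rate·(t/60);  SG_post = 1 + (SG_pre−1)·V_pre/V_post
V_post = 43.8 − 3.4·(64/60) = 40.1733
SG_post = 1 + (1.04 − 1)·43.8/40.1733

1.0436


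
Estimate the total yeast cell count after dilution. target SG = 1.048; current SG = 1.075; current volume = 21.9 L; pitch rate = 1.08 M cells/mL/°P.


V_w = V·((SG_c−1)/(SG_t−1)−1);  °P = 259 − 259/SG_t;  cells = rate·(V+V_w)·°P
V_w = 21.9·((1.075−1)/(1.048−1)−1) = 12.3187
V_final = 21.9 + 12.3187 = 34.2187
°P = 259 − 259/1.048 = 11.8626
cells = 1.08·34.2187·11.8626

438.3970 billion cells


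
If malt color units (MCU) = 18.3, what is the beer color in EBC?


SRM = 1.4922·MCU^0.6859;  EBC = SRM·1.97
SRM = 1.4922·18.3^0.6859 = 10.9583
EBC = 10.9583·1.97

21.5878 EBC


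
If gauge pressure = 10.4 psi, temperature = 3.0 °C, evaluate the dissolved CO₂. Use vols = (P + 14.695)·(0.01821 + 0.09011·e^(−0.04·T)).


vols = (10.4 + 14.695)·(0.01821 + 0.09011·e^(−0.04·3.0))

2.4626 volumes


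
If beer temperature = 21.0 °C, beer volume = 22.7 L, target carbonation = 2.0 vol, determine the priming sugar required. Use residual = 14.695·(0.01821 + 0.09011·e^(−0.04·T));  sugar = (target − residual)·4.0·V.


residual = 14.695·(0.01821 + 0.09011·e^(−0.04·21.0)) = 0.8393
sugar = (2.0 − 0.8393)·4.0·22.7

105.3959 g


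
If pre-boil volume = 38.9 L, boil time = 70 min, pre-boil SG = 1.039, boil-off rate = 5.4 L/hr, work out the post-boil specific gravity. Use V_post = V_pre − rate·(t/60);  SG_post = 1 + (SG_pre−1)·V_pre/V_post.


V_post = 38.9 − 5.4·(70/60) = 32.6000
SG_post = 1 + (1.039 − 1)·38.9/32.6000

1.0465


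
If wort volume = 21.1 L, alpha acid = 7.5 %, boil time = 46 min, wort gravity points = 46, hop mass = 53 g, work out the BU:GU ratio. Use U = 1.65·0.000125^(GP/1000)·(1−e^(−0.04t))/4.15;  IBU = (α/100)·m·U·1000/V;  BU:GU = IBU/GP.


U = 1.65·0.000125^(46/1000)·(1−e^(−0.04·46))/4.15 = 0.2212
IBU = (7.5/100)·53·0.2212·1000/21.1 = 41.6715
BU:GU = 41.6715/46

0.9059


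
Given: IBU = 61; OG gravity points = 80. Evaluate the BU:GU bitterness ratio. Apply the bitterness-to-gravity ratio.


BU:GU = IBU / OG_points
BU:GU = 61 / 80

0.7625


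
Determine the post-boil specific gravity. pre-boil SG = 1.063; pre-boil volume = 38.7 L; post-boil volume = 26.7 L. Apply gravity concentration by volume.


SG_post = 1 + (SG_pre − 1)·V_pre/V_post
pts_pre = (1.063 − 1)·1000 = 63.0000
pts_post = 63.0000·38.7/26.7 = 91.3146
SG_post = 1 + 91.3146/1000

1.0913


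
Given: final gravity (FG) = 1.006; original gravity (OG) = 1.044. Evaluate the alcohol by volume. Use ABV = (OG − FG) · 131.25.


ABV = (1.044 − 1.006) · 131.25

4.9875 % ABV


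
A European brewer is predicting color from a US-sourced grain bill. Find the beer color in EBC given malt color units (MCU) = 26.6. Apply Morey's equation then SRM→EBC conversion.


SRM = 1.4922·MCU^0.6859;  EBC = SRM·1.97
SRM = 1.4922·26.6^0.6859 = 14.1629
EBC = 14.1629·1.97

27.9010 EBC


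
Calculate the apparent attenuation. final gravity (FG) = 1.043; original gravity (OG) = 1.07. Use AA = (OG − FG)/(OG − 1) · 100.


AA = (1.07 − 1.043)/(1.07 − 1) · 100

38.5714 %


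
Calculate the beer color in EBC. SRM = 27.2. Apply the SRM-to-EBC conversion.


EBC = SRM · 1.97
EBC = 27.2 · 1.97

53.5840 EBC


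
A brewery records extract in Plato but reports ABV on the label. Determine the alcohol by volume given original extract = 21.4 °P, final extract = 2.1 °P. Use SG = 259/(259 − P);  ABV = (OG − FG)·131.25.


OG = 259/(259 − 21.4) = 1.0901
FG = 259/(259 − 2.1) = 1.0082
ABV = (1.0901 − 1.0082)·131.25

10.7485 % ABV


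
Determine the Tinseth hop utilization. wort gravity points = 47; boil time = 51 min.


U = 1.65·0.000125^(GP/1000) · (1 − e^(−0.04·t))/4.15
bigness = 1.65·0.000125^(47/1000) = 1.0815
boil_factor = (1 − e^(−0.04·51))/4.15 = 0.2096
U = 1.0815 · 0.2096

0.2267


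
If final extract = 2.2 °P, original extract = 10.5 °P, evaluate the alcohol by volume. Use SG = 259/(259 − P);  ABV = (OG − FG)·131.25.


OG = 259/(259 − 10.5) = 1.0423
FG = 259/(259 − 2.2) = 1.0086
ABV = (1.0423 − 1.0086)·131.25

4.4214 % ABV


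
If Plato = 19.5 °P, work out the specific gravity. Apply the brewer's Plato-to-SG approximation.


SG = 259/(259 − P)
SG = 259/(259 − 19.5)

1.0814


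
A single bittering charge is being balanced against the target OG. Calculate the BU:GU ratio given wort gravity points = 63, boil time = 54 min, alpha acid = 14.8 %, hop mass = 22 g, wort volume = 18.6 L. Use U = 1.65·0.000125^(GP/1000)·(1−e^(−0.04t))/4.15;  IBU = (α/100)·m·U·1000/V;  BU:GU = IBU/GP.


U = 1.65·0.000125^(63/1000)·(1−e^(−0.04·54))/4.15 = 0.1997
IBU = (14.8/100)·22·0.1997·1000/18.6 = 34.9540
BU:GU = 34.9540/63

0.5548


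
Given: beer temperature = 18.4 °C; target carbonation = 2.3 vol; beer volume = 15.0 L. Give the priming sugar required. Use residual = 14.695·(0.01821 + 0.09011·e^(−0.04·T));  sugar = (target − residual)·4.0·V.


residual = 14.695·(0.01821 + 0.09011·e^(−0.04·18.4)) = 0.9019
sugar = (2.3 − 0.9019)·4.0·15.0

83.8856 g


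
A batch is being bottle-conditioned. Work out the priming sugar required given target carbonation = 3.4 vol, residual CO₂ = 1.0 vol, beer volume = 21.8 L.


sugar = (target − residual)·4.0·V
sugar = (3.4 − 1.0)·4.0·21.8

209.2800 g


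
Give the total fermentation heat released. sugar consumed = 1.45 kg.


Q = m_sugar · 590 kJ/kg
Q = 1.45 · 590

855.5000 kJ


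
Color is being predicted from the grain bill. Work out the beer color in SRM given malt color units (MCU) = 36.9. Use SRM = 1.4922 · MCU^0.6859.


SRM = 1.4922 · 36.9^0.6859

17.7276 SRM


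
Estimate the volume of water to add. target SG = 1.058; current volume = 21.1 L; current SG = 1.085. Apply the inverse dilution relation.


V_water = V·((SG_curr − 1)/(SG_target − 1) − 1)
V_water = 21.1·((1.085 − 1)/(1.058 − 1) − 1)

9.8224 L


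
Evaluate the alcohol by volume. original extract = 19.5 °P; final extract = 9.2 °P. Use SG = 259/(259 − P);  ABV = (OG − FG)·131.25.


OG = 259/(259 − 19.5) = 1.0814
FG = 259/(259 − 9.2) = 1.0368
ABV = (1.0814 − 1.0368)·131.25

5.8525 % ABV


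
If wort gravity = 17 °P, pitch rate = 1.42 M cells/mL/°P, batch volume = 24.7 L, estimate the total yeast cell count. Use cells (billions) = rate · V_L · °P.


cells = 1.42 · 24.7 · 17

596.2580 billion cells


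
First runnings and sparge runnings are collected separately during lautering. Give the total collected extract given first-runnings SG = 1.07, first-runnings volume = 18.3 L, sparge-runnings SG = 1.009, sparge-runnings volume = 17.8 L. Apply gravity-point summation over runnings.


total = Σ (SG_i − 1)·1000·V_i
first = (1.07 − 1)·1000·18.3 = 1281.0000
sparge = (1.009 − 1)·1000·17.8 = 160.2000
total = 1281.0000 + 160.2000

1441.2000 gravity·L


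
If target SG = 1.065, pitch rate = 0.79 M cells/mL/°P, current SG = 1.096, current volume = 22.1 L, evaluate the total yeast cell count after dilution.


V_w = V·((SG_c−1)/(SG_t−1)−1);  °P = 259 − 259/SG_t;  cells = rate·(V+V_w)·°P
V_w = 22.1·((1.096−1)/(1.065−1)−1) = 10.5400
V_final = 22.1 + 10.5400 = 32.6400
°P = 259 − 259/1.065 = 15.8075
cells = 0.79·32.6400·15.8075

407.6062 billion cells


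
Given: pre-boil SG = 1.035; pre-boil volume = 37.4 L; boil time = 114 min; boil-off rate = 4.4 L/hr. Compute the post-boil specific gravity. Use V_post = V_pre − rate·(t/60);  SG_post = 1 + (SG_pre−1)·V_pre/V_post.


V_post = 37.4 − 4.4·(114/60) = 29.0400
SG_post = 1 + (1.035 − 1)·37.4/29.0400

1.0451


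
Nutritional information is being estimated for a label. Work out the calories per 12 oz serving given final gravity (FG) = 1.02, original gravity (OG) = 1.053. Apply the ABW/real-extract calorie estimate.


ABW = (OG−FG)·131.25·0.79/FG;  °P = 259 − 259/SG (for OG→OE and FG→AE);  RE = 0.1808·OE + 0.8192·AE;  Cal = (6.9·ABW + 4·(RE−0.1))·FG·3.55
ABW = (1.053 − 1.02)·131.25·0.79/1.02 = 3.3546
OE = 259 − 259/1.053 = 13.0361 °P
AE = 259 − 259/1.02 = 5.0784 °P
RE = 0.1808·13.0361 + 0.8192·5.0784 = 6.5172 °P
Cal = (6.9·3.3546 + 4·(6.5172−0.1))·1.02·3.55

176.7606 kcal


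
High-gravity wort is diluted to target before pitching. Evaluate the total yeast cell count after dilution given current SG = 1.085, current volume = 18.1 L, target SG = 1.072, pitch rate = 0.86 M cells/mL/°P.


V_w = V·((SG_c−1)/(SG_t−1)−1);  °P = 259 − 259/SG_t;  cells = rate·(V+V_w)·°P
V_w = 18.1·((1.085−1)/(1.072−1)−1) = 3.2681
V_final = 18.1 + 3.2681 = 21.3681
°P = 259 − 259/1.072 = 17.3955
cells = 0.86·21.3681·17.3955

319.6693 billion cells


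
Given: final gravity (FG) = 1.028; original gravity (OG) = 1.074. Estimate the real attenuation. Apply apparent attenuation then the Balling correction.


AA = (OG−FG)/(OG−1)·100;  RA = AA·0.8192
AA = (1.074 − 1.028)/(1.074 − 1)·100 = 62.1622
RA = 62.1622·0.8192

50.9232 %


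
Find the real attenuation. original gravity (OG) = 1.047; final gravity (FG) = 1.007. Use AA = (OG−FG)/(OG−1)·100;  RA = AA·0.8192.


AA = (1.047 − 1.007)/(1.047 − 1)·100 = 85.1064
RA = 85.1064·0.8192

69.7191 %


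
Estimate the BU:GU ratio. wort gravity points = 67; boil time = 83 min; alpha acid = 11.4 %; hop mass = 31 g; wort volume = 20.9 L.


U = 1.65·0.000125^(GP/1000)·(1−e^(−0.04t))/4.15;  IBU = (α/100)·m·U·1000/V;  BU:GU = IBU/GP
U = 1.65·0.000125^(67/1000)·(1−e^(−0.04·83))/4.15 = 0.2099
IBU = (11.4/100)·31·0.2099·1000/20.9 = 35.4860
BU:GU = 35.4860/67

0.5296


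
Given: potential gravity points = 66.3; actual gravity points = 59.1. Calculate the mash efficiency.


efficiency = actual / potential × 100
efficiency = 59.1 / 66.3 × 100

89.1403 %


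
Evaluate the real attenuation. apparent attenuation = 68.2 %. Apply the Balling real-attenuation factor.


RA = AA · 0.8192
RA = 68.2 · 0.8192

55.8694 %


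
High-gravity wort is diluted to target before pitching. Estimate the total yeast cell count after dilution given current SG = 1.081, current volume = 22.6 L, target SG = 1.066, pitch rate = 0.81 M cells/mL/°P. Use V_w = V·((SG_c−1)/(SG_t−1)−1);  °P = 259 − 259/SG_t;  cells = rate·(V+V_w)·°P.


V_w = 22.6·((1.081−1)/(1.066−1)−1) = 5.1364
V_final = 22.6 + 5.1364 = 27.7364
°P = 259 − 259/1.066 = 16.0356
cells = 0.81·27.7364·16.0356

360.2641 billion cells


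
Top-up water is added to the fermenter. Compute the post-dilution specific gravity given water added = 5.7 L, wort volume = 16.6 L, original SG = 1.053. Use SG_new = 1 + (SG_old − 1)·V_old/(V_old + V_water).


pts = (1.053 − 1)·1000·16.6/(16.6 + 5.7) = 39.4529
SG_new = 1 + 39.4529/1000

1.0395


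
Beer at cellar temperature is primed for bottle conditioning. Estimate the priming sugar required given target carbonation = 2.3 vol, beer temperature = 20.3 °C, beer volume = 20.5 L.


residual = 14.695·(0.01821 + 0.09011·e^(−0.04·T));  sugar = (target − residual)·4.0·V
residual = 14.695·(0.01821 + 0.09011·e^(−0.04·20.3)) = 0.8555
sugar = (2.3 − 0.8555)·4.0·20.5

118.4502 g


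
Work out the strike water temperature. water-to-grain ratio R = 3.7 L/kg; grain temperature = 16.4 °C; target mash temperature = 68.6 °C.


T_strike = (0.41/R)·(T_mash − T_grain) + T_mash
T_strike = (0.41/3.7)·(68.6 − 16.4) + 68.6

74.3843 °C


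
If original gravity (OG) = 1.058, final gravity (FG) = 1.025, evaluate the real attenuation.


AA = (OG−FG)/(OG−1)·100;  RA = AA·0.8192
AA = (1.058 − 1.025)/(1.058 − 1)·100 = 56.8966
RA = 56.8966·0.8192

46.6097 %


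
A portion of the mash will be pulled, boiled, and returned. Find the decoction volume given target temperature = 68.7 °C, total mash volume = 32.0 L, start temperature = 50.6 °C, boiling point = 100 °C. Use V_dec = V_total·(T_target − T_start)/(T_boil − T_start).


V_dec = 32.0·(68.7 − 50.6)/(100 − 50.6)

11.7247 L


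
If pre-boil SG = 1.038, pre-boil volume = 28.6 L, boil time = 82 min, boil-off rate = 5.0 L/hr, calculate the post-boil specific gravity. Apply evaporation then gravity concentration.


V_post = V_pre − rate·(t/60);  SG_post = 1 + (SG_pre−1)·V_pre/V_post
V_post = 28.6 − 5.0·(82/60) = 21.7667
SG_post = 1 + (1.038 − 1)·28.6/21.7667

1.0499


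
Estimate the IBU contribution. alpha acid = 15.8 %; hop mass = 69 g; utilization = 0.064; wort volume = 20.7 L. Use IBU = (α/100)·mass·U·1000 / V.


IBU = (15.8/100)·69·0.064·1000 / 20.7

33.7067 IBU


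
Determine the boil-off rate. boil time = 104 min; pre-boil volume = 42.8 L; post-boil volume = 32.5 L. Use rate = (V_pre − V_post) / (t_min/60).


rate = (42.8 − 32.5) / (104/60)

5.9423 L/hr


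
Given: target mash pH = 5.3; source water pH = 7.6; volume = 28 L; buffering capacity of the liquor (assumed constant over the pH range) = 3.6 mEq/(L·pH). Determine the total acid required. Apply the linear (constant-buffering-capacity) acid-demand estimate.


acid = buffering capacity · (pH_source − pH_target) · V
acid = 3.6 · (7.6 − 5.3) · 28

231.8400 mEq


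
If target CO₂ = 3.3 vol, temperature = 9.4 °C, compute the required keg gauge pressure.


psi = vols/(0.01821 + 0.09011·e^(−0.04·T)) − 14.695
psi = 3.3/(0.01821 + 0.09011·e^(−0.04·9.4)) − 14.695

26.5139 psi


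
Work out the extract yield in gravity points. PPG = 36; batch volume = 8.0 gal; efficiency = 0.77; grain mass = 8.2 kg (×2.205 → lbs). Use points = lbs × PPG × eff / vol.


lbs = 8.2 × 2.205 = 18.0810
points = 18.0810 × 36 × 0.77 / 8.0

62.6507 points


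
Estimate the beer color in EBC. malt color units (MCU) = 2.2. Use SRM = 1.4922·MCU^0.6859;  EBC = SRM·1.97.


SRM = 1.4922·2.2^0.6859 = 2.5627
EBC = 2.5627·1.97

5.0485 EBC


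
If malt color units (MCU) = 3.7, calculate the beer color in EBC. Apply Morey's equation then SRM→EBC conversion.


SRM = 1.4922·MCU^0.6859;  EBC = SRM·1.97
SRM = 1.4922·3.7^0.6859 = 3.6606
EBC = 3.6606·1.97

7.2115 EBC


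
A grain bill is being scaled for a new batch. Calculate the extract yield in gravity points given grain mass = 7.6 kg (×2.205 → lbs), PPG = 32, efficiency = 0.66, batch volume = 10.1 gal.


points = lbs × PPG × eff / vol
lbs = 7.6 × 2.205 = 16.7580
points = 16.7580 × 32 × 0.66 / 10.1

35.0425 points


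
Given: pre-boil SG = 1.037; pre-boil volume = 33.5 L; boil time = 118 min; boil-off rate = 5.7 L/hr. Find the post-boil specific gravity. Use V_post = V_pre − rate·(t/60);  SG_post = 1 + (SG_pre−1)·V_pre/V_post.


V_post = 33.5 − 5.7·(118/60) = 22.2900
SG_post = 1 + (1.037 − 1)·33.5/22.2900

1.0556


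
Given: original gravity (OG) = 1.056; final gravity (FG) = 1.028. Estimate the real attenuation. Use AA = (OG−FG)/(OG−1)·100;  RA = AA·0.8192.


AA = (1.056 − 1.028)/(1.056 − 1)·100 = 50.0000
RA = 50.0000·0.8192

40.9600 %


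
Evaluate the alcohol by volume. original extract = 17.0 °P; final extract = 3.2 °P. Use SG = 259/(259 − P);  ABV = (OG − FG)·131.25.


OG = 259/(259 − 17.0) = 1.0702
FG = 259/(259 − 3.2) = 1.0125
ABV = (1.0702 − 1.0125)·131.25

7.5781 % ABV


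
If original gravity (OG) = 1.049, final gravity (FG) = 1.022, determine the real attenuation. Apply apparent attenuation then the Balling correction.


AA = (OG−FG)/(OG−1)·100;  RA = AA·0.8192
AA = (1.049 − 1.022)/(1.049 − 1)·100 = 55.1020
RA = 55.1020·0.8192

45.1396 %


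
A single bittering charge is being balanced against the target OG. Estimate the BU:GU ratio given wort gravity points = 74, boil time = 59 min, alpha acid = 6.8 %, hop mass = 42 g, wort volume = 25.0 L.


U = 1.65·0.000125^(GP/1000)·(1−e^(−0.04t))/4.15;  IBU = (α/100)·m·U·1000/V;  BU:GU = IBU/GP
U = 1.65·0.000125^(74/1000)·(1−e^(−0.04·59))/4.15 = 0.1852
IBU = (6.8/100)·42·0.1852·1000/25.0 = 21.1520
BU:GU = 21.1520/74

0.2858


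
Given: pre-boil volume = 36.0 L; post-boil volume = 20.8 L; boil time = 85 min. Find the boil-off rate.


rate = (V_pre − V_post) / (t_min/60)
rate = (36.0 − 20.8) / (85/60)

10.7294 L/hr


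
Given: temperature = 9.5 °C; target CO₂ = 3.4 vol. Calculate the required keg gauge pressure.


psi = vols/(0.01821 + 0.09011·e^(−0.04·T)) − 14.695
psi = 3.4/(0.01821 + 0.09011·e^(−0.04·9.5)) − 14.695

27.8940 psi


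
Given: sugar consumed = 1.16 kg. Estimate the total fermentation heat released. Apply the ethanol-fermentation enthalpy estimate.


Q = m_sugar · 590 kJ/kg
Q = 1.16 · 590

684.4000 kJ


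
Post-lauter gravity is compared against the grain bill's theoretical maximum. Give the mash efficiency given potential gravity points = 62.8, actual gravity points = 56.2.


efficiency = actual / potential × 100
efficiency = 56.2 / 62.8 × 100

89.4904 %


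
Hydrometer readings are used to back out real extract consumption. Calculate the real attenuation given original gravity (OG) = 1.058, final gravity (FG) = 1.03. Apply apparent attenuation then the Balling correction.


AA = (OG−FG)/(OG−1)·100;  RA = AA·0.8192
AA = (1.058 − 1.03)/(1.058 − 1)·100 = 48.2759
RA = 48.2759·0.8192

39.5476 %


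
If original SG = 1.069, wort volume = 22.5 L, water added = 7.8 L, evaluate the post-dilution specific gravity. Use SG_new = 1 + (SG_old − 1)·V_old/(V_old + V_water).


pts = (1.069 − 1)·1000·22.5/(22.5 + 7.8) = 51.2376
SG_new = 1 + 51.2376/1000

1.0512


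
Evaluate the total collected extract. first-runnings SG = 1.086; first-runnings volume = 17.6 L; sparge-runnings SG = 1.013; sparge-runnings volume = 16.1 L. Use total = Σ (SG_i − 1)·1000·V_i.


first = (1.086 − 1)·1000·17.6 = 1513.6000
sparge = (1.013 − 1)·1000·16.1 = 209.3000
total = 1513.6000 + 209.3000

1722.9000 gravity·L


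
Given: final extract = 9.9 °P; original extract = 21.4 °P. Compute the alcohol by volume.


SG = 259/(259 − P);  ABV = (OG − FG)·131.25
OG = 259/(259 − 21.4) = 1.0901
FG = 259/(259 − 9.9) = 1.0397
ABV = (1.0901 − 1.0397)·131.25

6.6051 % ABV


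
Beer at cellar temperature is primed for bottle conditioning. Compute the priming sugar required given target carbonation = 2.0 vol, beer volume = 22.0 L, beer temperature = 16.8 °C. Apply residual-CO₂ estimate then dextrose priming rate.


residual = 14.695·(0.01821 + 0.09011·e^(−0.04·T));  sugar = (target − residual)·4.0·V
residual = 14.695·(0.01821 + 0.09011·e^(−0.04·16.8)) = 0.9438
sugar = (2.0 − 0.9438)·4.0·22.0

92.9430 g


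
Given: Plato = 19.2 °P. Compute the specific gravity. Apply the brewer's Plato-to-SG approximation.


SG = 259/(259 − P)
SG = 259/(259 − 19.2)

1.0801


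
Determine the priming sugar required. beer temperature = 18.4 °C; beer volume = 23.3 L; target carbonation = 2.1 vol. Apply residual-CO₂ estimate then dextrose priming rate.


residual = 14.695·(0.01821 + 0.09011·e^(−0.04·T));  sugar = (target − residual)·4.0·V
residual = 14.695·(0.01821 + 0.09011·e^(−0.04·18.4)) = 0.9019
sugar = (2.1 − 0.9019)·4.0·23.3

111.6623 g


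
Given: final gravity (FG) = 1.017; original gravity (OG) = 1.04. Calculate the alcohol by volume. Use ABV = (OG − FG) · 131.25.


ABV = (1.04 − 1.017) · 131.25

3.0188 % ABV


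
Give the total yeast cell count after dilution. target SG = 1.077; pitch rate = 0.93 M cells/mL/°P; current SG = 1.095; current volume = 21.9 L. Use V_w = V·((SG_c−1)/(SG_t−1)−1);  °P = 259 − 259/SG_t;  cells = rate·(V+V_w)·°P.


V_w = 21.9·((1.095−1)/(1.077−1)−1) = 5.1195
V_final = 21.9 + 5.1195 = 27.0195
°P = 259 − 259/1.077 = 18.5172
cells = 0.93·27.0195·18.5172

465.3018 billion cells


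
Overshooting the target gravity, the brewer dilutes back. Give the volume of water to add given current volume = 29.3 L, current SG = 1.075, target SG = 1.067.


V_water = V·((SG_curr − 1)/(SG_target − 1) − 1)
V_water = 29.3·((1.075 − 1)/(1.067 − 1) − 1)

3.4985 L


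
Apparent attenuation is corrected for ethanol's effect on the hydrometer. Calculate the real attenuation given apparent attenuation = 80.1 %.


RA = AA · 0.8192
RA = 80.1 · 0.8192

65.6179 %


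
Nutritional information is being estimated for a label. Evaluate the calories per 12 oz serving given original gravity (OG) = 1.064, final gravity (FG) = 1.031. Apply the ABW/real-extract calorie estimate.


ABW = (OG−FG)·131.25·0.79/FG;  °P = 259 − 259/SG (for OG→OE and FG→AE);  RE = 0.1808·OE + 0.8192·AE;  Cal = (6.9·ABW + 4·(RE−0.1))·FG·3.55
ABW = (1.064 − 1.031)·131.25·0.79/1.031 = 3.3188
OE = 259 − 259/1.064 = 15.5789 °P
AE = 259 − 259/1.031 = 7.7876 °P
RE = 0.1808·15.5789 + 0.8192·7.7876 = 9.1963 °P
Cal = (6.9·3.3188 + 4·(9.1963−0.1))·1.031·3.55

216.9853 kcal


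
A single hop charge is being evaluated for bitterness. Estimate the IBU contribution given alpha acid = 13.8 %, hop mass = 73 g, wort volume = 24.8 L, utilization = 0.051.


IBU = (α/100)·mass·U·1000 / V
IBU = (13.8/100)·73·0.051·1000 / 24.8

20.7167 IBU


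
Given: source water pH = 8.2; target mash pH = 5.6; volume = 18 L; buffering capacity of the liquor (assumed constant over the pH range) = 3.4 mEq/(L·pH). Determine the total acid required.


acid = buffering capacity · (pH_source − pH_target) · V
acid = 3.4 · (8.2 − 5.6) · 18

159.1200 mEq


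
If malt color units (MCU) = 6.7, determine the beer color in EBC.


SRM = 1.4922·MCU^0.6859;  EBC = SRM·1.97
SRM = 1.4922·6.7^0.6859 = 5.5009
EBC = 5.5009·1.97

10.8367 EBC


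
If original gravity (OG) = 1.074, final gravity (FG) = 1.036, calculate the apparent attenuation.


AA = (OG − FG)/(OG − 1) · 100
AA = (1.074 − 1.036)/(1.074 − 1) · 100

51.3514 %


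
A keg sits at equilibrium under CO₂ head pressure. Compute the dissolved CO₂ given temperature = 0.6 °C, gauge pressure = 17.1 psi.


vols = (P + 14.695)·(0.01821 + 0.09011·e^(−0.04·T))
vols = (17.1 + 14.695)·(0.01821 + 0.09011·e^(−0.04·0.6))

3.3761 volumes


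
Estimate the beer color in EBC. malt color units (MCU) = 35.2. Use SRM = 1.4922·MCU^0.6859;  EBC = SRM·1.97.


SRM = 1.4922·35.2^0.6859 = 17.1633
EBC = 17.1633·1.97

33.8117 EBC


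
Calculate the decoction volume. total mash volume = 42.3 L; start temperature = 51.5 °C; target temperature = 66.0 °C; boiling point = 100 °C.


V_dec = V_total·(T_target − T_start)/(T_boil − T_start)
V_dec = 42.3·(66.0 − 51.5)/(100 − 51.5)

12.6464 L


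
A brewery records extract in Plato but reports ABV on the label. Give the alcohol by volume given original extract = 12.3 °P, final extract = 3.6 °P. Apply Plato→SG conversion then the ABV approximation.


SG = 259/(259 − P);  ABV = (OG − FG)·131.25
OG = 259/(259 − 12.3) = 1.0499
FG = 259/(259 − 3.6) = 1.0141
ABV = (1.0499 − 1.0141)·131.25

4.6938 % ABV


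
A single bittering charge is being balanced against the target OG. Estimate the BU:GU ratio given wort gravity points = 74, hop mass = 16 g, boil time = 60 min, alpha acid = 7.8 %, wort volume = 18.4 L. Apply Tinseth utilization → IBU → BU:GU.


U = 1.65·0.000125^(GP/1000)·(1−e^(−0.04t))/4.15;  IBU = (α/100)·m·U·1000/V;  BU:GU = IBU/GP
U = 1.65·0.000125^(74/1000)·(1−e^(−0.04·60))/4.15 = 0.1859
IBU = (7.8/100)·16·0.1859·1000/18.4 = 12.6096
BU:GU = 12.6096/74

0.1704


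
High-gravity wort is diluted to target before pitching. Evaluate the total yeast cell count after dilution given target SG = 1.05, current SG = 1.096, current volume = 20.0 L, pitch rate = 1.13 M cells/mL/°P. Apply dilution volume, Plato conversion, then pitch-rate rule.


V_w = V·((SG_c−1)/(SG_t−1)−1);  °P = 259 − 259/SG_t;  cells = rate·(V+V_w)·°P
V_w = 20.0·((1.096−1)/(1.05−1)−1) = 18.4000
V_final = 20.0 + 18.4000 = 38.4000
°P = 259 − 259/1.05 = 12.3333
cells = 1.13·38.4000·12.3333

535.1680 billion cells


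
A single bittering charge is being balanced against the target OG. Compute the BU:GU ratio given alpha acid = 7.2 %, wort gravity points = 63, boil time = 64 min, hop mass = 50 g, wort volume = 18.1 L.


U = 1.65·0.000125^(GP/1000)·(1−e^(−0.04t))/4.15;  IBU = (α/100)·m·U·1000/V;  BU:GU = IBU/GP
U = 1.65·0.000125^(63/1000)·(1−e^(−0.04·64))/4.15 = 0.2083
IBU = (7.2/100)·50·0.2083·1000/18.1 = 41.4213
BU:GU = 41.4213/63

0.6575
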